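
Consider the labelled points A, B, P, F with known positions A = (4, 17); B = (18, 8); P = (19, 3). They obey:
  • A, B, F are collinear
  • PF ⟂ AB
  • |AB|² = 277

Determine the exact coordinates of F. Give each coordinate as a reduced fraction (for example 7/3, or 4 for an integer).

1. F_x = 5812/277  [[A, B, F are collinear ⇒ 9x+14y-274=0] ∩ [PF ⟂ AB ⇒ 14x-9y-239=0]]
2. F_y = 1685/277  [[A, B, F are collinear ⇒ 9x+14y-274=0] ∩ [PF ⟂ AB ⇒ 14x-9y-239=0]]
   so F = (5812/277, 1685/277)

F = (5812/277, 1685/277)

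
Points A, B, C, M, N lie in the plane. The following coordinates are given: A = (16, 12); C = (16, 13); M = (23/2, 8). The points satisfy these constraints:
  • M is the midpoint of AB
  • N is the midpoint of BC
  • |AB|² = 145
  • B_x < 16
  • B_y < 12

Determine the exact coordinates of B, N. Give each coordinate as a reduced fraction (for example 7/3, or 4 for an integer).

B = (7, 4)
N = (23/2, 17/2)

1. B_x = 7  [B = 2·M−A = 2·(23/2, 8)−(16, 12)]
2. B_y = 4  [B = 2·M−A = 2·(23/2, 8)−(16, 12)]
   so B = (7, 4)
3. N_x = 23/2  [2·N = B+C = (7, 4)+(16, 13)]
4. N_y = 17/2  [2·N = B+C = (7, 4)+(16, 13)]
   so N = (23/2, 17/2)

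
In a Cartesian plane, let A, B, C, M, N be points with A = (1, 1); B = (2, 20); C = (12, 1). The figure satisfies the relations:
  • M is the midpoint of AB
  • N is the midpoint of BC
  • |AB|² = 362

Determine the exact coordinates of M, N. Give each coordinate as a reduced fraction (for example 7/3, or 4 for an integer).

M = (3/2, 21/2)
N = (7, 21/2)

1. M_x = 3/2  [2·M = A+B = (1, 1)+(2, 20)]
2. M_y = 21/2  [2·M = A+B = (1, 1)+(2, 20)]
   so M = (3/2, 21/2)
3. N_x = 7  [2·N = B+C = (2, 20)+(12, 1)]
4. N_y = 21/2  [2·N = B+C = (2, 20)+(12, 1)]
   so N = (7, 21/2)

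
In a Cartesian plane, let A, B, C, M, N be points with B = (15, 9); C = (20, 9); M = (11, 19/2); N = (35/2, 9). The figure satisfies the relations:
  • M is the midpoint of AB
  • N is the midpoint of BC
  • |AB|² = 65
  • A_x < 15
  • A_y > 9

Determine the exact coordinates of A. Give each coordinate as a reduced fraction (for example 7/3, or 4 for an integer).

1. A_x = 7  [A = 2·M−B = 2·(11, 19/2)−(15, 9)]
2. A_y = 10  [A = 2·M−B = 2·(11, 19/2)−(15, 9)]
   so A = (7, 10)

A = (7, 10)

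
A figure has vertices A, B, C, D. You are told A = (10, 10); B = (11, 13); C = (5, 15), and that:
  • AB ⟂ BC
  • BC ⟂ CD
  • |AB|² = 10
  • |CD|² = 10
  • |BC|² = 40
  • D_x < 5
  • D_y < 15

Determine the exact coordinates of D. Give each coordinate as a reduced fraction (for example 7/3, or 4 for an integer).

1. D_x = 4  [[BC ⟂ CD ⇒ -6x+2y=0] ∩ [|D−(5, 15)|²=10]]
2. D_y = 12  [[BC ⟂ CD ⇒ -6x+2y=0] ∩ [|D−(5, 15)|²=10]]
   so D = (4, 12)

D = (4, 12)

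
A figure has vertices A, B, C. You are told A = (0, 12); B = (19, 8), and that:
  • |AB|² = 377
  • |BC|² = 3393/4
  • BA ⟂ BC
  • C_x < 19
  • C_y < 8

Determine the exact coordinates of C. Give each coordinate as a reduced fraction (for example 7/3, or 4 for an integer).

C = (13, -41/2)

1. C_x = 13  [[BA ⟂ BC ⇒ -19x+4y+329=0] ∩ [|C−(19, 8)|²=3393/4]]
2. C_y = -41/2  [[BA ⟂ BC ⇒ -19x+4y+329=0] ∩ [|C−(19, 8)|²=3393/4]]
   so C = (13, -41/2)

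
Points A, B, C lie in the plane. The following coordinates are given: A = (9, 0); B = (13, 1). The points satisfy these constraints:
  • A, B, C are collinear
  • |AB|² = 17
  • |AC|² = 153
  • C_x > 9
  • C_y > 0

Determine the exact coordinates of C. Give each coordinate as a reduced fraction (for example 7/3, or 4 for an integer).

1. C_x = 21  [[A, B, C are collinear ⇒ -1x+4y+9=0] ∩ [|C−(9, 0)|²=153]]
2. C_y = 3  [[A, B, C are collinear ⇒ -1x+4y+9=0] ∩ [|C−(9, 0)|²=153]]
   so C = (21, 3)

C = (21, 3)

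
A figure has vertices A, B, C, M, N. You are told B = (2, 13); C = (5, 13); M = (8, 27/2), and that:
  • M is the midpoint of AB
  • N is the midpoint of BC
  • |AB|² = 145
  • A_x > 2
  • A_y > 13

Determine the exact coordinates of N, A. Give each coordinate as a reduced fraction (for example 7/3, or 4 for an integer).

1. A_x = 14  [A = 2·M−B = 2·(8, 27/2)−(2, 13)]
2. A_y = 14  [A = 2·M−B = 2·(8, 27/2)−(2, 13)]
   so A = (14, 14)
3. N_x = 7/2  [2·N = B+C = (2, 13)+(5, 13)]
4. N_y = 13  [2·N = B+C = (2, 13)+(5, 13)]
   so N = (7/2, 13)

N = (7/2, 13)
A = (14, 14)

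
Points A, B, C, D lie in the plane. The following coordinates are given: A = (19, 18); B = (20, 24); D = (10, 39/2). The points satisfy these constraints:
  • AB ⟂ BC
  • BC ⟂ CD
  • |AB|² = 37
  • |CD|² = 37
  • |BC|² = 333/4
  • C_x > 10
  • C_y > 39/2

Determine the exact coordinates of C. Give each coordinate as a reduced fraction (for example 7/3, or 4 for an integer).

C = (11, 51/2)

1. C_x = 11  [[AB ⟂ BC ⇒ 1x+6y-164=0] ∩ [|C−(10, 39/2)|²=37]]
2. C_y = 51/2  [[AB ⟂ BC ⇒ 1x+6y-164=0] ∩ [|C−(10, 39/2)|²=37]]
   so C = (11, 51/2)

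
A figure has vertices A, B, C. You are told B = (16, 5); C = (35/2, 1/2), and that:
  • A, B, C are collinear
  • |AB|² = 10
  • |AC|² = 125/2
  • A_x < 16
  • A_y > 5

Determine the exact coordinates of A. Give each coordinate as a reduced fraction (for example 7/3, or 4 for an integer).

1. A_x = 15  [[A, B, C are collinear ⇒ 9/2x+3/2y-159/2=0] ∩ [|A−(16, 5)|²=10]]
2. A_y = 8  [[A, B, C are collinear ⇒ 9/2x+3/2y-159/2=0] ∩ [|A−(16, 5)|²=10]]
   so A = (15, 8)

A = (15, 8)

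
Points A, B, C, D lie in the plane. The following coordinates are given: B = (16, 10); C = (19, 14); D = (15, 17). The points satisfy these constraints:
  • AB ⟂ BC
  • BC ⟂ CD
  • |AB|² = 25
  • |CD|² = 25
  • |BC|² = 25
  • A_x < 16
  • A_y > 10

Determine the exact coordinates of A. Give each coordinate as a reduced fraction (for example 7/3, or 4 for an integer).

A = (12, 13)

1. A_x = 12  [[AB ⟂ BC ⇒ -3x-4y+88=0] ∩ [|A−(16, 10)|²=25]]
2. A_y = 13  [[AB ⟂ BC ⇒ -3x-4y+88=0] ∩ [|A−(16, 10)|²=25]]
   so A = (12, 13)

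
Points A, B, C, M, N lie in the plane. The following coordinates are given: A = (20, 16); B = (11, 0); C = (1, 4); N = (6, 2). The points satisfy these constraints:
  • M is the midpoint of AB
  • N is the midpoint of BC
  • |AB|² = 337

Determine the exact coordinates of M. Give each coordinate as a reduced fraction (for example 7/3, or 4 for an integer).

M = (31/2, 8)

1. M_x = 31/2  [2·M = A+B = (20, 16)+(11, 0)]
2. M_y = 8  [2·M = A+B = (20, 16)+(11, 0)]
   so M = (31/2, 8)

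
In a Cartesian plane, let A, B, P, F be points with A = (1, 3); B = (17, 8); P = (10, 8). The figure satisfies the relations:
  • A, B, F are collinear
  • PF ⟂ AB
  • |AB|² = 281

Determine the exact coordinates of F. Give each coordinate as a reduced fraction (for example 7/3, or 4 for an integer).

F = (2985/281, 1688/281)

1. F_x = 2985/281  [[A, B, F are collinear ⇒ -5x+16y-43=0] ∩ [PF ⟂ AB ⇒ 16x+5y-200=0]]
2. F_y = 1688/281  [[A, B, F are collinear ⇒ -5x+16y-43=0] ∩ [PF ⟂ AB ⇒ 16x+5y-200=0]]
   so F = (2985/281, 1688/281)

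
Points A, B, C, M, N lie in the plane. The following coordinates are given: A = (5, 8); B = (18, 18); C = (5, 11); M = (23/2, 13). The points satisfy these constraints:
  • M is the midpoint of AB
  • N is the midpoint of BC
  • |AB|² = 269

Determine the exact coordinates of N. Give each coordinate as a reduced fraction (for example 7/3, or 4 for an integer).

N = (23/2, 29/2)

1. N_x = 23/2  [2·N = B+C = (18, 18)+(5, 11)]
2. N_y = 29/2  [2·N = B+C = (18, 18)+(5, 11)]
   so N = (23/2, 29/2)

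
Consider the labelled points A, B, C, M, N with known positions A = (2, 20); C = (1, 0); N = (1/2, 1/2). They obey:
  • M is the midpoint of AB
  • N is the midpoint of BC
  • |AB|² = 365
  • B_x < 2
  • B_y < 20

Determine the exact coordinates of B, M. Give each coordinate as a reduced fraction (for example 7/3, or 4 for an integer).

1. B_x = 0  [B = 2·N−C = 2·(1/2, 1/2)−(1, 0)]
2. B_y = 1  [B = 2·N−C = 2·(1/2, 1/2)−(1, 0)]
   so B = (0, 1)
3. M_x = 1  [2·M = A+B = (2, 20)+(0, 1)]
4. M_y = 21/2  [2·M = A+B = (2, 20)+(0, 1)]
   so M = (1, 21/2)

B = (0, 1)
M = (1, 21/2)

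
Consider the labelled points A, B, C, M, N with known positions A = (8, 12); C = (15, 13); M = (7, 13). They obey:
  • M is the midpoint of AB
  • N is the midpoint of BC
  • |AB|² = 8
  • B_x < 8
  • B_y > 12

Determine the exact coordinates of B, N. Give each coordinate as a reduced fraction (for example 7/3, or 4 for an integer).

1. B_x = 6  [B = 2·M−A = 2·(7, 13)−(8, 12)]
2. B_y = 14  [B = 2·M−A = 2·(7, 13)−(8, 12)]
   so B = (6, 14)
3. N_x = 21/2  [2·N = B+C = (6, 14)+(15, 13)]
4. N_y = 27/2  [2·N = B+C = (6, 14)+(15, 13)]
   so N = (21/2, 27/2)

B = (6, 14)
N = (21/2, 27/2)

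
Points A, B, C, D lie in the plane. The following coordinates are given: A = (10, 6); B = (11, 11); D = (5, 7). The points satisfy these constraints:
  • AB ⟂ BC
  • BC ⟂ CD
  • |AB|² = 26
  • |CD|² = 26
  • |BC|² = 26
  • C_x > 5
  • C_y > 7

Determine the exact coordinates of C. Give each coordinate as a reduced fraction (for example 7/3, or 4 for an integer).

1. C_x = 6  [[AB ⟂ BC ⇒ 1x+5y-66=0] ∩ [|C−(5, 7)|²=26]]
2. C_y = 12  [[AB ⟂ BC ⇒ 1x+5y-66=0] ∩ [|C−(5, 7)|²=26]]
   so C = (6, 12)

C = (6, 12)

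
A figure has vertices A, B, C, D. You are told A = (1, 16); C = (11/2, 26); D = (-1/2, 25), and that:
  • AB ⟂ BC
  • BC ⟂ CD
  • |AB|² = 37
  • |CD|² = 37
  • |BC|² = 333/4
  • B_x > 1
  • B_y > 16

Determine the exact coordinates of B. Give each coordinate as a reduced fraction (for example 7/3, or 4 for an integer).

1. B_x = 7  [[BC ⟂ CD ⇒ 6x+1y-59=0] ∩ [|B−(1, 16)|²=37]]
2. B_y = 17  [[BC ⟂ CD ⇒ 6x+1y-59=0] ∩ [|B−(1, 16)|²=37]]
   so B = (7, 17)

B = (7, 17)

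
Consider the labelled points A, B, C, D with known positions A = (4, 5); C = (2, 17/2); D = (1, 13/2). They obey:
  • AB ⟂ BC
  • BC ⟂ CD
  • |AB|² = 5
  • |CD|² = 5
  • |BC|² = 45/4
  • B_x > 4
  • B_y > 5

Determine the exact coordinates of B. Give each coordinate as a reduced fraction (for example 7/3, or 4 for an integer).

B = (5, 7)

1. B_x = 5  [[BC ⟂ CD ⇒ 1x+2y-19=0] ∩ [|B−(4, 5)|²=5]]
2. B_y = 7  [[BC ⟂ CD ⇒ 1x+2y-19=0] ∩ [|B−(4, 5)|²=5]]
   so B = (5, 7)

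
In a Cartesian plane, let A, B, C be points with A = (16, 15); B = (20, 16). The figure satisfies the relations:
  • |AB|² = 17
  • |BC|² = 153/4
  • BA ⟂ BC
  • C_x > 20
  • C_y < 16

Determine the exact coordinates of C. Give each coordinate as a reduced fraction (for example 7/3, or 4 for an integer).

1. C_x = 43/2  [[BA ⟂ BC ⇒ -4x-1y+96=0] ∩ [|C−(20, 16)|²=153/4]]
2. C_y = 10  [[BA ⟂ BC ⇒ -4x-1y+96=0] ∩ [|C−(20, 16)|²=153/4]]
   so C = (43/2, 10)

C = (43/2, 10)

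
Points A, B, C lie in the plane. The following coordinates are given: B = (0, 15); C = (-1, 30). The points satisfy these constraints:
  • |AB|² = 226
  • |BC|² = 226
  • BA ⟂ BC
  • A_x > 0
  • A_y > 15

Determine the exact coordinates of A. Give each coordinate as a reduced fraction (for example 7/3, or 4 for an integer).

A = (15, 16)

1. A_x = 15  [[BA ⟂ BC ⇒ -1x+15y-225=0] ∩ [|A−(0, 15)|²=226]]
2. A_y = 16  [[BA ⟂ BC ⇒ -1x+15y-225=0] ∩ [|A−(0, 15)|²=226]]
   so A = (15, 16)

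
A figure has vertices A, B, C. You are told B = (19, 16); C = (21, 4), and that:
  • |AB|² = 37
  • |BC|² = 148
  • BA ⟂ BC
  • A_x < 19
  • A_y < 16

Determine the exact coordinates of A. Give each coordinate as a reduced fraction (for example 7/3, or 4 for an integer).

1. A_x = 13  [[BA ⟂ BC ⇒ 2x-12y+154=0] ∩ [|A−(19, 16)|²=37]]
2. A_y = 15  [[BA ⟂ BC ⇒ 2x-12y+154=0] ∩ [|A−(19, 16)|²=37]]
   so A = (13, 15)

A = (13, 15)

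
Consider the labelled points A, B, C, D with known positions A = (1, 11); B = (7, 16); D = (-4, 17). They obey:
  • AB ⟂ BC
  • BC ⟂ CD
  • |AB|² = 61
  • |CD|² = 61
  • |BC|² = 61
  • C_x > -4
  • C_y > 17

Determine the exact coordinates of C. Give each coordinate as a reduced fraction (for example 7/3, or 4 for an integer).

C = (2, 22)

1. C_x = 2  [[AB ⟂ BC ⇒ 6x+5y-122=0] ∩ [|C−(-4, 17)|²=61]]
2. C_y = 22  [[AB ⟂ BC ⇒ 6x+5y-122=0] ∩ [|C−(-4, 17)|²=61]]
   so C = (2, 22)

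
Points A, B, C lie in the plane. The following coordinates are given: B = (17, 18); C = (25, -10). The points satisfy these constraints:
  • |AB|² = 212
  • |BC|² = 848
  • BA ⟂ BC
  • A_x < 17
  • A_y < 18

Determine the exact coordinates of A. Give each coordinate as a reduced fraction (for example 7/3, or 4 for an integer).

A = (3, 14)

1. A_x = 3  [[BA ⟂ BC ⇒ 8x-28y+368=0] ∩ [|A−(17, 18)|²=212]]
2. A_y = 14  [[BA ⟂ BC ⇒ 8x-28y+368=0] ∩ [|A−(17, 18)|²=212]]
   so A = (3, 14)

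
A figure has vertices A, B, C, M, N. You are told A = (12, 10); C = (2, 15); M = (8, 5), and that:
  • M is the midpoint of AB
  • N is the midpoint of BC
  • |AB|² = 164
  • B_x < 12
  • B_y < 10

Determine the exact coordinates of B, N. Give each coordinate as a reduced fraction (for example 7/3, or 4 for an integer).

B = (4, 0)
N = (3, 15/2)

1. B_x = 4  [B = 2·M−A = 2·(8, 5)−(12, 10)]
2. B_y = 0  [B = 2·M−A = 2·(8, 5)−(12, 10)]
   so B = (4, 0)
3. N_x = 3  [2·N = B+C = (4, 0)+(2, 15)]
4. N_y = 15/2  [2·N = B+C = (4, 0)+(2, 15)]
   so N = (3, 15/2)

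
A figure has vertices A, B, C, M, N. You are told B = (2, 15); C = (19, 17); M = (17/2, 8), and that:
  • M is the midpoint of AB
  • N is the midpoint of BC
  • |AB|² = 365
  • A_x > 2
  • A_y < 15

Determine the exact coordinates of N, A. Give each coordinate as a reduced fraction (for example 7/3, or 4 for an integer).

N = (21/2, 16)
A = (15, 1)

1. A_x = 15  [A = 2·M−B = 2·(17/2, 8)−(2, 15)]
2. A_y = 1  [A = 2·M−B = 2·(17/2, 8)−(2, 15)]
   so A = (15, 1)
3. N_x = 21/2  [2·N = B+C = (2, 15)+(19, 17)]
4. N_y = 16  [2·N = B+C = (2, 15)+(19, 17)]
   so N = (21/2, 16)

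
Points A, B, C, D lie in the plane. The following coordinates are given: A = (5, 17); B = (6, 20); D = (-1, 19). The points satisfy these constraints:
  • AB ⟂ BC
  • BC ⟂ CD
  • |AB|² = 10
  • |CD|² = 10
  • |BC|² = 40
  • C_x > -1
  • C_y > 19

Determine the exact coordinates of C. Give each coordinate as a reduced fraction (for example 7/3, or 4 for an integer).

C = (0, 22)

1. C_x = 0  [[AB ⟂ BC ⇒ 1x+3y-66=0] ∩ [|C−(-1, 19)|²=10]]
2. C_y = 22  [[AB ⟂ BC ⇒ 1x+3y-66=0] ∩ [|C−(-1, 19)|²=10]]
   so C = (0, 22)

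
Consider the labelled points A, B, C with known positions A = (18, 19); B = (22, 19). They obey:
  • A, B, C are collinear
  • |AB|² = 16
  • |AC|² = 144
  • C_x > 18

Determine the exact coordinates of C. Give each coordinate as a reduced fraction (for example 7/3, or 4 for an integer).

C = (30, 19)

1. C_x = 30  [[A, B, C are collinear ⇒ 4y-76=0] ∩ [|C−(18, 19)|²=144]]
2. C_y = 19  [[A, B, C are collinear ⇒ 4y-76=0] ∩ [|C−(18, 19)|²=144]]
   so C = (30, 19)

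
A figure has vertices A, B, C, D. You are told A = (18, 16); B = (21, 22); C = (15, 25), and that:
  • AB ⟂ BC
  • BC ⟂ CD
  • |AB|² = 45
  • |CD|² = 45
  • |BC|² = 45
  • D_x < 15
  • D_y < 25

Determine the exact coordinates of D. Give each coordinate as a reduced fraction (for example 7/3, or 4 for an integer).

D = (12, 19)

1. D_x = 12  [[BC ⟂ CD ⇒ -6x+3y+15=0] ∩ [|D−(15, 25)|²=45]]
2. D_y = 19  [[BC ⟂ CD ⇒ -6x+3y+15=0] ∩ [|D−(15, 25)|²=45]]
   so D = (12, 19)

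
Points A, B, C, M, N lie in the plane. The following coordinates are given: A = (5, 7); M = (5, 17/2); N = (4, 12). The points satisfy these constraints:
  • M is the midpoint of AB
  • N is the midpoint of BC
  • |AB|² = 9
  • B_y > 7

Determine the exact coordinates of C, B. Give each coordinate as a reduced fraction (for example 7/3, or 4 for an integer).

1. B_x = 5  [B = 2·M−A = 2·(5, 17/2)−(5, 7)]
2. B_y = 10  [B = 2·M−A = 2·(5, 17/2)−(5, 7)]
   so B = (5, 10)
3. C_x = 3  [C = 2·N−B = 2·(4, 12)−(5, 10)]
4. C_y = 14  [C = 2·N−B = 2·(4, 12)−(5, 10)]
   so C = (3, 14)

C = (3, 14)
B = (5, 10)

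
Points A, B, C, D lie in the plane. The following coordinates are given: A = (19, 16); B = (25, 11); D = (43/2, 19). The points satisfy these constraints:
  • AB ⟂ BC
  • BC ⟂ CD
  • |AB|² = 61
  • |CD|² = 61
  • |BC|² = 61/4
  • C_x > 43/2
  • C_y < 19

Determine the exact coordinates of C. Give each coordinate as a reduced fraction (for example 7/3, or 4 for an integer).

C = (55/2, 14)

1. C_x = 55/2  [[AB ⟂ BC ⇒ 6x-5y-95=0] ∩ [|C−(43/2, 19)|²=61]]
2. C_y = 14  [[AB ⟂ BC ⇒ 6x-5y-95=0] ∩ [|C−(43/2, 19)|²=61]]
   so C = (55/2, 14)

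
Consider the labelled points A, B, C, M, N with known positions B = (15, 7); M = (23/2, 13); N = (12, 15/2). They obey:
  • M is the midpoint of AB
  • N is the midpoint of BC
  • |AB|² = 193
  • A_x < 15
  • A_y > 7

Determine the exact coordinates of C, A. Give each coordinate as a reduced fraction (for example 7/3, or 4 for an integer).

1. A_x = 8  [A = 2·M−B = 2·(23/2, 13)−(15, 7)]
2. A_y = 19  [A = 2·M−B = 2·(23/2, 13)−(15, 7)]
   so A = (8, 19)
3. C_x = 9  [C = 2·N−B = 2·(12, 15/2)−(15, 7)]
4. C_y = 8  [C = 2·N−B = 2·(12, 15/2)−(15, 7)]
   so C = (9, 8)

C = (9, 8)
A = (8, 19)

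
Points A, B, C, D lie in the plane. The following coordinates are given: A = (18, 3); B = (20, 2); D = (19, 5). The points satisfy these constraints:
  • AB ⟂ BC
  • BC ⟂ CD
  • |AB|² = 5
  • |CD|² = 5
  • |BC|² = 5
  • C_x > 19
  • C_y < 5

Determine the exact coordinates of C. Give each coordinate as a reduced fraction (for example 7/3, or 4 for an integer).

1. C_x = 21  [[AB ⟂ BC ⇒ 2x-1y-38=0] ∩ [|C−(19, 5)|²=5]]
2. C_y = 4  [[AB ⟂ BC ⇒ 2x-1y-38=0] ∩ [|C−(19, 5)|²=5]]
   so C = (21, 4)

C = (21, 4)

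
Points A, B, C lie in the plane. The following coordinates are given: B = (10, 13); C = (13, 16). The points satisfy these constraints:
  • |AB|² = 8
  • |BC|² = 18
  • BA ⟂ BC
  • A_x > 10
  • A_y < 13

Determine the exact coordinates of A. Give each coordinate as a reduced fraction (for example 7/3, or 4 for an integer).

A = (12, 11)

1. A_x = 12  [[BA ⟂ BC ⇒ 3x+3y-69=0] ∩ [|A−(10, 13)|²=8]]
2. A_y = 11  [[BA ⟂ BC ⇒ 3x+3y-69=0] ∩ [|A−(10, 13)|²=8]]
   so A = (12, 11)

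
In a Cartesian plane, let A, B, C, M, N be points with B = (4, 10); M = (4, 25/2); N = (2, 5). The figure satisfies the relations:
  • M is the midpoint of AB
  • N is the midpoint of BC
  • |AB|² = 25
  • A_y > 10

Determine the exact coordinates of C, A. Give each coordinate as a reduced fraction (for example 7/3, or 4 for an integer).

1. A_x = 4  [A = 2·M−B = 2·(4, 25/2)−(4, 10)]
2. A_y = 15  [A = 2·M−B = 2·(4, 25/2)−(4, 10)]
   so A = (4, 15)
3. C_x = 0  [C = 2·N−B = 2·(2, 5)−(4, 10)]
4. C_y = 0  [C = 2·N−B = 2·(2, 5)−(4, 10)]
   so C = (0, 0)

C = (0, 0)
A = (4, 15)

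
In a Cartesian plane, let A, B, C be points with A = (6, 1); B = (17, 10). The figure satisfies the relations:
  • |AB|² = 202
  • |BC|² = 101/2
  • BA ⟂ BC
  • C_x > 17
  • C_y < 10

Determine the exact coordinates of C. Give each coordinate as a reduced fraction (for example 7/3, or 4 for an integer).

C = (43/2, 9/2)

1. C_x = 43/2  [[BA ⟂ BC ⇒ -11x-9y+277=0] ∩ [|C−(17, 10)|²=101/2]]
2. C_y = 9/2  [[BA ⟂ BC ⇒ -11x-9y+277=0] ∩ [|C−(17, 10)|²=101/2]]
   so C = (43/2, 9/2)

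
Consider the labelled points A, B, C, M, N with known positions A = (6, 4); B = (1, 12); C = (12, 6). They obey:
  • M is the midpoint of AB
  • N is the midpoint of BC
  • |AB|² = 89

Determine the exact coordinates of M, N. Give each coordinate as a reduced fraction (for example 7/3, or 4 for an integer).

1. M_x = 7/2  [2·M = A+B = (6, 4)+(1, 12)]
2. M_y = 8  [2·M = A+B = (6, 4)+(1, 12)]
   so M = (7/2, 8)
3. N_x = 13/2  [2·N = B+C = (1, 12)+(12, 6)]
4. N_y = 9  [2·N = B+C = (1, 12)+(12, 6)]
   so N = (13/2, 9)

M = (7/2, 8)
N = (13/2, 9)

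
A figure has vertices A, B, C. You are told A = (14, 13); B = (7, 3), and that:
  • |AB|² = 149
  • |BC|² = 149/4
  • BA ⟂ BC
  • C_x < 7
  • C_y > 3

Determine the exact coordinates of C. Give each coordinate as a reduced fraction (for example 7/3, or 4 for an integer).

1. C_x = 2  [[BA ⟂ BC ⇒ 7x+10y-79=0] ∩ [|C−(7, 3)|²=149/4]]
2. C_y = 13/2  [[BA ⟂ BC ⇒ 7x+10y-79=0] ∩ [|C−(7, 3)|²=149/4]]
   so C = (2, 13/2)

C = (2, 13/2)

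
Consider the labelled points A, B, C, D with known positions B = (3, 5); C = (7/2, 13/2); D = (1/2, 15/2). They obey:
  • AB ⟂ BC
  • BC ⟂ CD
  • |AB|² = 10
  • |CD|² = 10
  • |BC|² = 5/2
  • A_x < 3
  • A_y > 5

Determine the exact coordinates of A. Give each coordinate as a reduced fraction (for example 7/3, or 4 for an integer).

A = (0, 6)

1. A_x = 0  [[AB ⟂ BC ⇒ -1/2x-3/2y+9=0] ∩ [|A−(3, 5)|²=10]]
2. A_y = 6  [[AB ⟂ BC ⇒ -1/2x-3/2y+9=0] ∩ [|A−(3, 5)|²=10]]
   so A = (0, 6)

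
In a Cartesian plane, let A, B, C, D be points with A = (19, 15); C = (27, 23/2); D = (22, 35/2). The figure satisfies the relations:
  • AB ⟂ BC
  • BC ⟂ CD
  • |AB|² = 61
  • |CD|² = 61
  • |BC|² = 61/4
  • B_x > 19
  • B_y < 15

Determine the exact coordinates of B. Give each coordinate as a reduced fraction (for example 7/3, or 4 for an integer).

B = (24, 9)

1. B_x = 24  [[BC ⟂ CD ⇒ 5x-6y-66=0] ∩ [|B−(19, 15)|²=61]]
2. B_y = 9  [[BC ⟂ CD ⇒ 5x-6y-66=0] ∩ [|B−(19, 15)|²=61]]
   so B = (24, 9)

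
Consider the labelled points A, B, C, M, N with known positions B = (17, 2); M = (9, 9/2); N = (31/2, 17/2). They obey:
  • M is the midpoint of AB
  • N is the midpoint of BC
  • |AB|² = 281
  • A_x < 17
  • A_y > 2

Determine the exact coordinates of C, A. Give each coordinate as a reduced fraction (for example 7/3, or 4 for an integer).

1. A_x = 1  [A = 2·M−B = 2·(9, 9/2)−(17, 2)]
2. A_y = 7  [A = 2·M−B = 2·(9, 9/2)−(17, 2)]
   so A = (1, 7)
3. C_x = 14  [C = 2·N−B = 2·(31/2, 17/2)−(17, 2)]
4. C_y = 15  [C = 2·N−B = 2·(31/2, 17/2)−(17, 2)]
   so C = (14, 15)

C = (14, 15)
A = (1, 7)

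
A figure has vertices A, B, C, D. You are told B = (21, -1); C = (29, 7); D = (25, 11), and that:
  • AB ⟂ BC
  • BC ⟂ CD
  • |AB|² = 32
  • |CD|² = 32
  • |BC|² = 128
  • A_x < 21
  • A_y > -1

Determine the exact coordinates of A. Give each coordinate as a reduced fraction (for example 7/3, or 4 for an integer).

A = (17, 3)

1. A_x = 17  [[AB ⟂ BC ⇒ -8x-8y+160=0] ∩ [|A−(21, -1)|²=32]]
2. A_y = 3  [[AB ⟂ BC ⇒ -8x-8y+160=0] ∩ [|A−(21, -1)|²=32]]
   so A = (17, 3)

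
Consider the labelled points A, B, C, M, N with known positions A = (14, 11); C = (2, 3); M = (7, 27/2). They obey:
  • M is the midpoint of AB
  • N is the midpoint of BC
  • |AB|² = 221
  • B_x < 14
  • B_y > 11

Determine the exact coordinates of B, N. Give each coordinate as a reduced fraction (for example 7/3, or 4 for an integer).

1. B_x = 0  [B = 2·M−A = 2·(7, 27/2)−(14, 11)]
2. B_y = 16  [B = 2·M−A = 2·(7, 27/2)−(14, 11)]
   so B = (0, 16)
3. N_x = 1  [2·N = B+C = (0, 16)+(2, 3)]
4. N_y = 19/2  [2·N = B+C = (0, 16)+(2, 3)]
   so N = (1, 19/2)

B = (0, 16)
N = (1, 19/2)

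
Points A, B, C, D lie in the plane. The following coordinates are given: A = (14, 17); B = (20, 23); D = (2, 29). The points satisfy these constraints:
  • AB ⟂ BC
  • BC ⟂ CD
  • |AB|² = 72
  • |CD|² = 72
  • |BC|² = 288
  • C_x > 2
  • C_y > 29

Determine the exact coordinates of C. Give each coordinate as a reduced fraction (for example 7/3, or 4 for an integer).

1. C_x = 8  [[AB ⟂ BC ⇒ 6x+6y-258=0] ∩ [|C−(2, 29)|²=72]]
2. C_y = 35  [[AB ⟂ BC ⇒ 6x+6y-258=0] ∩ [|C−(2, 29)|²=72]]
   so C = (8, 35)

C = (8, 35)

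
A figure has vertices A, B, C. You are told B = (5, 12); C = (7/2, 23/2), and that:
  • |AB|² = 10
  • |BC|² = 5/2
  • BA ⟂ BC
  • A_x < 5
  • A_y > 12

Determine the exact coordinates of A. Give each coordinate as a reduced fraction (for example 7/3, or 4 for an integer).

1. A_x = 4  [[BA ⟂ BC ⇒ -3/2x-1/2y+27/2=0] ∩ [|A−(5, 12)|²=10]]
2. A_y = 15  [[BA ⟂ BC ⇒ -3/2x-1/2y+27/2=0] ∩ [|A−(5, 12)|²=10]]
   so A = (4, 15)

A = (4, 15)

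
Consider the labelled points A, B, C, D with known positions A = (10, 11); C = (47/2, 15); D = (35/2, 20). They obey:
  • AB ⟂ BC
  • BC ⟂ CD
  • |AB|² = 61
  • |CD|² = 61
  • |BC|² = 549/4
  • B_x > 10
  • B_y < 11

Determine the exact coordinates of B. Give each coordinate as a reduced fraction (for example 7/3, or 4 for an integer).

1. B_x = 16  [[BC ⟂ CD ⇒ 6x-5y-66=0] ∩ [|B−(10, 11)|²=61]]
2. B_y = 6  [[BC ⟂ CD ⇒ 6x-5y-66=0] ∩ [|B−(10, 11)|²=61]]
   so B = (16, 6)

B = (16, 6)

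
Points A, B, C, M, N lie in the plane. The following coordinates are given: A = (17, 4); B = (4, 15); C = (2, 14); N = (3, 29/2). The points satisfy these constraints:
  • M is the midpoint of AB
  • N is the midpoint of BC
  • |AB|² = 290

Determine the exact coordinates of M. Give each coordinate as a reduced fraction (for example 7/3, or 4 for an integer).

M = (21/2, 19/2)

1. M_x = 21/2  [2·M = A+B = (17, 4)+(4, 15)]
2. M_y = 19/2  [2·M = A+B = (17, 4)+(4, 15)]
   so M = (21/2, 19/2)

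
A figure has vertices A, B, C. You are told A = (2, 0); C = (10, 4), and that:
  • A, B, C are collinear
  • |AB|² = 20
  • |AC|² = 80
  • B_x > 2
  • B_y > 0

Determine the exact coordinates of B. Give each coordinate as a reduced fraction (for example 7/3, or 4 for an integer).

B = (6, 2)

1. B_x = 6  [[A, B, C are collinear ⇒ 4x-8y-8=0] ∩ [|B−(2, 0)|²=20]]
2. B_y = 2  [[A, B, C are collinear ⇒ 4x-8y-8=0] ∩ [|B−(2, 0)|²=20]]
   so B = (6, 2)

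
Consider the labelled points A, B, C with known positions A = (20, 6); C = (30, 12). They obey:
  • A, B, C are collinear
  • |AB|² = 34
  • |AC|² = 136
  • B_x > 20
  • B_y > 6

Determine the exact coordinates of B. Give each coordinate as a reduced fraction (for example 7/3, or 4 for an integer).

B = (25, 9)

1. B_x = 25  [[A, B, C are collinear ⇒ 6x-10y-60=0] ∩ [|B−(20, 6)|²=34]]
2. B_y = 9  [[A, B, C are collinear ⇒ 6x-10y-60=0] ∩ [|B−(20, 6)|²=34]]
   so B = (25, 9)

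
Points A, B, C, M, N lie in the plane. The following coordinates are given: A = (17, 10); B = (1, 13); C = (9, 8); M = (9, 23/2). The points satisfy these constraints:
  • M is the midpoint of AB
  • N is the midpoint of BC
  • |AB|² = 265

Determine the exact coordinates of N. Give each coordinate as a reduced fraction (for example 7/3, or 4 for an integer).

1. N_x = 5  [2·N = B+C = (1, 13)+(9, 8)]
2. N_y = 21/2  [2·N = B+C = (1, 13)+(9, 8)]
   so N = (5, 21/2)

N = (5, 21/2)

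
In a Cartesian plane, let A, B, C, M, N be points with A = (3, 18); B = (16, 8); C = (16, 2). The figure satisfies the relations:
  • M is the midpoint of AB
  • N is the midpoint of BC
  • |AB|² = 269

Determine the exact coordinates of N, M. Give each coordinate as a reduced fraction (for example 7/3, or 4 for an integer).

1. M_x = 19/2  [2·M = A+B = (3, 18)+(16, 8)]
2. M_y = 13  [2·M = A+B = (3, 18)+(16, 8)]
   so M = (19/2, 13)
3. N_x = 16  [2·N = B+C = (16, 8)+(16, 2)]
4. N_y = 5  [2·N = B+C = (16, 8)+(16, 2)]
   so N = (16, 5)

N = (16, 5)
M = (19/2, 13)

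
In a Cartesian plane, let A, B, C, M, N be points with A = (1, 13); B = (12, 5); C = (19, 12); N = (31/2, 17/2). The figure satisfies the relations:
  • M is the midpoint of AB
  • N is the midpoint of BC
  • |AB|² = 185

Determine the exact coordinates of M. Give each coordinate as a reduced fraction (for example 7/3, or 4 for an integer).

M = (13/2, 9)

1. M_x = 13/2  [2·M = A+B = (1, 13)+(12, 5)]
2. M_y = 9  [2·M = A+B = (1, 13)+(12, 5)]
   so M = (13/2, 9)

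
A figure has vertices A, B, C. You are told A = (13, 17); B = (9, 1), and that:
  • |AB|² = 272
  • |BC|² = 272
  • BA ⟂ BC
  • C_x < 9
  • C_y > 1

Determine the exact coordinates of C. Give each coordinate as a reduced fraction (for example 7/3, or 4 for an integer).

C = (-7, 5)

1. C_x = -7  [[BA ⟂ BC ⇒ 4x+16y-52=0] ∩ [|C−(9, 1)|²=272]]
2. C_y = 5  [[BA ⟂ BC ⇒ 4x+16y-52=0] ∩ [|C−(9, 1)|²=272]]
   so C = (-7, 5)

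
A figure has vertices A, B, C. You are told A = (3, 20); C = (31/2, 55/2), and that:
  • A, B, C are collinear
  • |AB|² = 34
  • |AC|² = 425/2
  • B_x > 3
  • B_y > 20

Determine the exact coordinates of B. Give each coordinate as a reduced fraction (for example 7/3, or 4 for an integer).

1. B_x = 8  [[A, B, C are collinear ⇒ 15/2x-25/2y+455/2=0] ∩ [|B−(3, 20)|²=34]]
2. B_y = 23  [[A, B, C are collinear ⇒ 15/2x-25/2y+455/2=0] ∩ [|B−(3, 20)|²=34]]
   so B = (8, 23)

B = (8, 23)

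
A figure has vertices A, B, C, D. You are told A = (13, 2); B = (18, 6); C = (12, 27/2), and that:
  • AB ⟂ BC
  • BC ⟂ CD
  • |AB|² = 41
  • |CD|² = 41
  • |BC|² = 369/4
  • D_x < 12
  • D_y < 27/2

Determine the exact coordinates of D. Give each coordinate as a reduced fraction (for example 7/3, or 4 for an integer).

D = (7, 19/2)

1. D_x = 7  [[BC ⟂ CD ⇒ -6x+15/2y-117/4=0] ∩ [|D−(12, 27/2)|²=41]]
2. D_y = 19/2  [[BC ⟂ CD ⇒ -6x+15/2y-117/4=0] ∩ [|D−(12, 27/2)|²=41]]
   so D = (7, 19/2)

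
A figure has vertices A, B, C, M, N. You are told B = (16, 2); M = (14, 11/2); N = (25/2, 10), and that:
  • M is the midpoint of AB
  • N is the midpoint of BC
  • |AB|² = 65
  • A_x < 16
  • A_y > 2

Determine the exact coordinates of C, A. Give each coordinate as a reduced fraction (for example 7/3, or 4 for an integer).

C = (9, 18)
A = (12, 9)

1. A_x = 12  [A = 2·M−B = 2·(14, 11/2)−(16, 2)]
2. A_y = 9  [A = 2·M−B = 2·(14, 11/2)−(16, 2)]
   so A = (12, 9)
3. C_x = 9  [C = 2·N−B = 2·(25/2, 10)−(16, 2)]
4. C_y = 18  [C = 2·N−B = 2·(25/2, 10)−(16, 2)]
   so C = (9, 18)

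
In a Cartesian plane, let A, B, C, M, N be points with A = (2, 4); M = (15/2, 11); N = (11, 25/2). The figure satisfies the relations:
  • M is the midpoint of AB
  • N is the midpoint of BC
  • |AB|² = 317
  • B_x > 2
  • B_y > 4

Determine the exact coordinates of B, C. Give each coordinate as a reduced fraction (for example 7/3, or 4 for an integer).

B = (13, 18)
C = (9, 7)

1. B_x = 13  [B = 2·M−A = 2·(15/2, 11)−(2, 4)]
2. B_y = 18  [B = 2·M−A = 2·(15/2, 11)−(2, 4)]
   so B = (13, 18)
3. C_x = 9  [C = 2·N−B = 2·(11, 25/2)−(13, 18)]
4. C_y = 7  [C = 2·N−B = 2·(11, 25/2)−(13, 18)]
   so C = (9, 7)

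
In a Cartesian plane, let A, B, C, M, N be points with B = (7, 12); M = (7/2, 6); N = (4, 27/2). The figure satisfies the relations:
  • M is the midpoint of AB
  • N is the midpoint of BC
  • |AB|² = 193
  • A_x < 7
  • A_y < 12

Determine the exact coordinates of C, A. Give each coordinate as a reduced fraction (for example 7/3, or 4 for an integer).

1. A_x = 0  [A = 2·M−B = 2·(7/2, 6)−(7, 12)]
2. A_y = 0  [A = 2·M−B = 2·(7/2, 6)−(7, 12)]
   so A = (0, 0)
3. C_x = 1  [C = 2·N−B = 2·(4, 27/2)−(7, 12)]
4. C_y = 15  [C = 2·N−B = 2·(4, 27/2)−(7, 12)]
   so C = (1, 15)

C = (1, 15)
A = (0, 0)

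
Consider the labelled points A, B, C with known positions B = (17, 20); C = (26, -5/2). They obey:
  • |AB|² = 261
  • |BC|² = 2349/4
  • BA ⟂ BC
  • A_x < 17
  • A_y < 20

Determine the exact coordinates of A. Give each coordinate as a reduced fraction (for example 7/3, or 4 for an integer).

1. A_x = 2  [[BA ⟂ BC ⇒ 9x-45/2y+297=0] ∩ [|A−(17, 20)|²=261]]
2. A_y = 14  [[BA ⟂ BC ⇒ 9x-45/2y+297=0] ∩ [|A−(17, 20)|²=261]]
   so A = (2, 14)

A = (2, 14)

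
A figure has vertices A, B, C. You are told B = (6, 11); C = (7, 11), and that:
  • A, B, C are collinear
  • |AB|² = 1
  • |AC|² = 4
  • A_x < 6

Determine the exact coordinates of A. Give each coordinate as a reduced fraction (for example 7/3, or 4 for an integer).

A = (5, 11)

1. A_x = 5  [[A, B, C are collinear ⇒ 1y-11=0] ∩ [|A−(6, 11)|²=1]]
2. A_y = 11  [[A, B, C are collinear ⇒ 1y-11=0] ∩ [|A−(6, 11)|²=1]]
   so A = (5, 11)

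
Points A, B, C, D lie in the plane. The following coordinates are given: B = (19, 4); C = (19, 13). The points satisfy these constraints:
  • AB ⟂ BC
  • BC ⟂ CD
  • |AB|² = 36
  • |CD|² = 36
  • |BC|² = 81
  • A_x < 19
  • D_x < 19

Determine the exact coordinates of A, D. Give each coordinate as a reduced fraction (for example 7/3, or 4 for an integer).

A = (13, 4)
D = (13, 13)

1. A_x = 13  [[AB ⟂ BC ⇒ -9y+36=0] ∩ [|A−(19, 4)|²=36]]
2. A_y = 4  [[AB ⟂ BC ⇒ -9y+36=0] ∩ [|A−(19, 4)|²=36]]
   so A = (13, 4)
3. D_x = 13  [[BC ⟂ CD ⇒ 9y-117=0] ∩ [|D−(19, 13)|²=36]]
4. D_y = 13  [[BC ⟂ CD ⇒ 9y-117=0] ∩ [|D−(19, 13)|²=36]]
   so D = (13, 13)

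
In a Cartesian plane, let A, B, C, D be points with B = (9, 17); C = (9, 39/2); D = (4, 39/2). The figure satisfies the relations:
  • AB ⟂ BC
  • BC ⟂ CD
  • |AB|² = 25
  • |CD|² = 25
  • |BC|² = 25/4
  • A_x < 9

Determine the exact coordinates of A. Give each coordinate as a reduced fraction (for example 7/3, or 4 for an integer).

1. A_x = 4  [[AB ⟂ BC ⇒ -5/2y+85/2=0] ∩ [|A−(9, 17)|²=25]]
2. A_y = 17  [[AB ⟂ BC ⇒ -5/2y+85/2=0] ∩ [|A−(9, 17)|²=25]]
   so A = (4, 17)

A = (4, 17)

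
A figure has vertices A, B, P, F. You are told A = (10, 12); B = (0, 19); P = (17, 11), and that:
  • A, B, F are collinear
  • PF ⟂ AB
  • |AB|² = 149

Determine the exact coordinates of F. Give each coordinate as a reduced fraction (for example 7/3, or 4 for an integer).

1. F_x = 2260/149  [[A, B, F are collinear ⇒ -7x-10y+190=0] ∩ [PF ⟂ AB ⇒ -10x+7y+93=0]]
2. F_y = 1249/149  [[A, B, F are collinear ⇒ -7x-10y+190=0] ∩ [PF ⟂ AB ⇒ -10x+7y+93=0]]
   so F = (2260/149, 1249/149)

F = (2260/149, 1249/149)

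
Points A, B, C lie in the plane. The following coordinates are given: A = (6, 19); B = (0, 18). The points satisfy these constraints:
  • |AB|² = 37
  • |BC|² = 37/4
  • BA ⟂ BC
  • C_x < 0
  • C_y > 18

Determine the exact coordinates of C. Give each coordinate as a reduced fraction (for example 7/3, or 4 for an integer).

C = (-1/2, 21)

1. C_x = -1/2  [[BA ⟂ BC ⇒ 6x+1y-18=0] ∩ [|C−(0, 18)|²=37/4]]
2. C_y = 21  [[BA ⟂ BC ⇒ 6x+1y-18=0] ∩ [|C−(0, 18)|²=37/4]]
   so C = (-1/2, 21)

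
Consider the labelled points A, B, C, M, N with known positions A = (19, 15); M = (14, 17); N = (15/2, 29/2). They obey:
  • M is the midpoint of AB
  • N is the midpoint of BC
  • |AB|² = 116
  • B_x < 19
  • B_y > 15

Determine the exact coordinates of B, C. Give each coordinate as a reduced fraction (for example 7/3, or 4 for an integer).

B = (9, 19)
C = (6, 10)

1. B_x = 9  [B = 2·M−A = 2·(14, 17)−(19, 15)]
2. B_y = 19  [B = 2·M−A = 2·(14, 17)−(19, 15)]
   so B = (9, 19)
3. C_x = 6  [C = 2·N−B = 2·(15/2, 29/2)−(9, 19)]
4. C_y = 10  [C = 2·N−B = 2·(15/2, 29/2)−(9, 19)]
   so C = (6, 10)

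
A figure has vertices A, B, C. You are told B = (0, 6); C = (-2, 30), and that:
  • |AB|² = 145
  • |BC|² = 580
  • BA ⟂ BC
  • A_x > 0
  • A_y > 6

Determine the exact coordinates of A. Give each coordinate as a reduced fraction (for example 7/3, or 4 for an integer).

A = (12, 7)

1. A_x = 12  [[BA ⟂ BC ⇒ -2x+24y-144=0] ∩ [|A−(0, 6)|²=145]]
2. A_y = 7  [[BA ⟂ BC ⇒ -2x+24y-144=0] ∩ [|A−(0, 6)|²=145]]
   so A = (12, 7)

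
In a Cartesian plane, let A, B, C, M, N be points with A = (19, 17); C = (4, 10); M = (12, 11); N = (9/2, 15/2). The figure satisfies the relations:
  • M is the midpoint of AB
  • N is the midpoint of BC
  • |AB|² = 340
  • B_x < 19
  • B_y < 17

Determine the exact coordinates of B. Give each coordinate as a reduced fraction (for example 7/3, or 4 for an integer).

1. B_x = 5  [B = 2·M−A = 2·(12, 11)−(19, 17)]
2. B_y = 5  [B = 2·M−A = 2·(12, 11)−(19, 17)]
   so B = (5, 5)

B = (5, 5)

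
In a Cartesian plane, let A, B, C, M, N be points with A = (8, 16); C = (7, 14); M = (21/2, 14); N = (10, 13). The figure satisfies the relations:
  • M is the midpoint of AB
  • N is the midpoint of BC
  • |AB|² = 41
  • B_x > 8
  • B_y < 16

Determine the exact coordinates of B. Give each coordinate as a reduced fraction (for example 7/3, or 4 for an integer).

B = (13, 12)

1. B_x = 13  [B = 2·M−A = 2·(21/2, 14)−(8, 16)]
2. B_y = 12  [B = 2·M−A = 2·(21/2, 14)−(8, 16)]
   so B = (13, 12)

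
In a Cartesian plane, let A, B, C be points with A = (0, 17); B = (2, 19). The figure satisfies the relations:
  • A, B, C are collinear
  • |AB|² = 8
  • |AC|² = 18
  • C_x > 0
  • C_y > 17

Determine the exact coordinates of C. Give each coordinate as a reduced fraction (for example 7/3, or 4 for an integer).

1. C_x = 3  [[A, B, C are collinear ⇒ -2x+2y-34=0] ∩ [|C−(0, 17)|²=18]]
2. C_y = 20  [[A, B, C are collinear ⇒ -2x+2y-34=0] ∩ [|C−(0, 17)|²=18]]
   so C = (3, 20)

C = (3, 20)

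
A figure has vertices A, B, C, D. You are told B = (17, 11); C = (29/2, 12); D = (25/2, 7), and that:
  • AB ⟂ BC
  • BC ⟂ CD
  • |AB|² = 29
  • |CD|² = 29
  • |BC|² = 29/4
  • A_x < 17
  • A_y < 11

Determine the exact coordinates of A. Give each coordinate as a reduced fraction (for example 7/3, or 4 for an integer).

A = (15, 6)

1. A_x = 15  [[AB ⟂ BC ⇒ 5/2x-1y-63/2=0] ∩ [|A−(17, 11)|²=29]]
2. A_y = 6  [[AB ⟂ BC ⇒ 5/2x-1y-63/2=0] ∩ [|A−(17, 11)|²=29]]
   so A = (15, 6)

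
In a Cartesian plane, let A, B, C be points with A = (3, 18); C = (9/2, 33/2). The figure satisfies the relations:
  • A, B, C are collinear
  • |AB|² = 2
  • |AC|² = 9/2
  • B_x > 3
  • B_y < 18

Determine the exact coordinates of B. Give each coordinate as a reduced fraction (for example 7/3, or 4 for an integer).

B = (4, 17)

1. B_x = 4  [[A, B, C are collinear ⇒ -3/2x-3/2y+63/2=0] ∩ [|B−(3, 18)|²=2]]
2. B_y = 17  [[A, B, C are collinear ⇒ -3/2x-3/2y+63/2=0] ∩ [|B−(3, 18)|²=2]]
   so B = (4, 17)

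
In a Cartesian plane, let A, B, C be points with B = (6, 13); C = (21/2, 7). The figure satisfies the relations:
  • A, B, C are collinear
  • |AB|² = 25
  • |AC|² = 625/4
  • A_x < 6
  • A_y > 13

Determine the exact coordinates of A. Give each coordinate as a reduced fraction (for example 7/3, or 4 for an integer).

A = (3, 17)

1. A_x = 3  [[A, B, C are collinear ⇒ 6x+9/2y-189/2=0] ∩ [|A−(6, 13)|²=25]]
2. A_y = 17  [[A, B, C are collinear ⇒ 6x+9/2y-189/2=0] ∩ [|A−(6, 13)|²=25]]
   so A = (3, 17)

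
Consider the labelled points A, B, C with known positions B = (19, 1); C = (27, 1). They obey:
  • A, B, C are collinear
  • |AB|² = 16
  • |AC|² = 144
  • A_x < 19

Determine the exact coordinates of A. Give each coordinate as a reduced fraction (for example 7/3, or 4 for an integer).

A = (15, 1)

1. A_x = 15  [[A, B, C are collinear ⇒ 8y-8=0] ∩ [|A−(19, 1)|²=16]]
2. A_y = 1  [[A, B, C are collinear ⇒ 8y-8=0] ∩ [|A−(19, 1)|²=16]]
   so A = (15, 1)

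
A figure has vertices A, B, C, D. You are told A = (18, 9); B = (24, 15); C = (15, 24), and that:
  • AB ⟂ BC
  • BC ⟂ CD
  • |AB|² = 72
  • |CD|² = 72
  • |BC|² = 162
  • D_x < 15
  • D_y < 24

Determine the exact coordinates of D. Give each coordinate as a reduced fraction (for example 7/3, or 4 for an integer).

1. D_x = 9  [[BC ⟂ CD ⇒ -9x+9y-81=0] ∩ [|D−(15, 24)|²=72]]
2. D_y = 18  [[BC ⟂ CD ⇒ -9x+9y-81=0] ∩ [|D−(15, 24)|²=72]]
   so D = (9, 18)

D = (9, 18)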